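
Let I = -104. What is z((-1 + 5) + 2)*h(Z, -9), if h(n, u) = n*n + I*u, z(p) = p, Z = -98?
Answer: 63240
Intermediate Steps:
h(n, u) = n² - 104*u (h(n, u) = n*n - 104*u = n² - 104*u)
z((-1 + 5) + 2)*h(Z, -9) = ((-1 + 5) + 2)*((-98)² - 104*(-9)) = (4 + 2)*(9604 + 936) = 6*10540 = 63240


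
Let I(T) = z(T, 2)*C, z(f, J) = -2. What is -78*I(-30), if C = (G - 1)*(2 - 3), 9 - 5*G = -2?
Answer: -936/5 ≈ -187.20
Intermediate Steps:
G = 11/5 (G = 9/5 - ⅕*(-2) = 9/5 + ⅖ = 11/5 ≈ 2.2000)
C = -6/5 (C = (11/5 - 1)*(2 - 3) = (6/5)*(-1) = -6/5 ≈ -1.2000)
I(T) = 12/5 (I(T) = -2*(-6/5) = 12/5)
-78*I(-30) = -78*12/5 = -936/5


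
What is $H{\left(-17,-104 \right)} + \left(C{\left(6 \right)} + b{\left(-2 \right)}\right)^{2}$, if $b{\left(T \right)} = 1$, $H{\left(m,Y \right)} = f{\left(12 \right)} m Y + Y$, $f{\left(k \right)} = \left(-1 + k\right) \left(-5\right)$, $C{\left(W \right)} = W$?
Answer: $-97295$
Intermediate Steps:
$f{\left(k \right)} = 5 - 5 k$
$H{\left(m,Y \right)} = Y - 55 Y m$ ($H{\left(m,Y \right)} = \left(5 - 60\right) m Y + Y = - 55 m Y + Y = - 55 Y m + Y = Y - 55 Y m$)
$H{\left(-17,-104 \right)} + \left(C{\left(6 \right)} + b{\left(-2 \right)}\right)^{2} = - 104 \left(1 - -935\right) + \left(6 + 1\right)^{2} = - 104 \left(1 + 935\right) + 7^{2} = \left(-104\right) 936 + 49 = -97344 + 49 = -97295$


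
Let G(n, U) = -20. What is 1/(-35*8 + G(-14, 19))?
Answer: -1/300 ≈ -0.0033333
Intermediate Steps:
1/(-35*8 + G(-14, 19)) = 1/(-35*8 - 20) = 1/(-280 - 20) = 1/(-300) = -1/300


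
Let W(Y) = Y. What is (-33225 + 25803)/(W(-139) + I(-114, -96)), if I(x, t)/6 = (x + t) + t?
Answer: 7422/1975 ≈ 3.7580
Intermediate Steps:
I(x, t) = 6*x + 12*t (I(x, t) = 6*((x + t) + t) = 6*((t + x) + t) = 6*(x + 2*t) = 6*x + 12*t)
(-33225 + 25803)/(W(-139) + I(-114, -96)) = (-33225 + 25803)/(-139 + (6*(-114) + 12*(-96))) = -7422/(-139 + (-684 - 1152)) = -7422/(-139 - 1836) = -7422/(-1975) = -7422*(-1/1975) = 7422/1975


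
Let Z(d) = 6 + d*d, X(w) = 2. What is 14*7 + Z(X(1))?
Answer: 108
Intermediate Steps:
Z(d) = 6 + d**2
14*7 + Z(X(1)) = 14*7 + (6 + 2**2) = 98 + (6 + 4) = 98 + 10 = 108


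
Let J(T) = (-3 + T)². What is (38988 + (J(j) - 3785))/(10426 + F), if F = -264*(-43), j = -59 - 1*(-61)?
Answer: 17602/10889 ≈ 1.6165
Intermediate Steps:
j = 2 (j = -59 + 61 = 2)
F = 11352
(38988 + (J(j) - 3785))/(10426 + F) = (38988 + ((-3 + 2)² - 3785))/(10426 + 11352) = (38988 + ((-1)² - 3785))/21778 = (38988 + (1 - 3785))*(1/21778) = (38988 - 3784)*(1/21778) = 35204*(1/21778) = 17602/10889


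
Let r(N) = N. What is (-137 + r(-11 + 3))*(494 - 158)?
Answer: -48720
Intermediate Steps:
(-137 + r(-11 + 3))*(494 - 158) = (-137 + (-11 + 3))*(494 - 158) = (-137 - 8)*336 = -145*336 = -48720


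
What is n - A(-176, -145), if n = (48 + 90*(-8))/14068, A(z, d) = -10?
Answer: 35002/3517 ≈ 9.9522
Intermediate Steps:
n = -168/3517 (n = (48 - 720)*(1/14068) = -672*1/14068 = -168/3517 ≈ -0.047768)
n - A(-176, -145) = -168/3517 - 1*(-10) = -168/3517 + 10 = 35002/3517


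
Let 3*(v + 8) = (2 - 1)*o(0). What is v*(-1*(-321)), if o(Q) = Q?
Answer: -2568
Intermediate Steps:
v = -8 (v = -8 + ((2 - 1)*0)/3 = -8 + (1*0)/3 = -8 + (⅓)*0 = -8 + 0 = -8)
v*(-1*(-321)) = -(-8)*(-321) = -8*321 = -2568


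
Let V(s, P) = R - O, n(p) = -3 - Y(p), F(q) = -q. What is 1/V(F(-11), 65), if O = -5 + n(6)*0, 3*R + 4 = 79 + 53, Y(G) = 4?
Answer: 3/143 ≈ 0.020979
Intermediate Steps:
n(p) = -7 (n(p) = -3 - 1*4 = -3 - 4 = -7)
R = 128/3 (R = -4/3 + (79 + 53)/3 = -4/3 + (⅓)*132 = -4/3 + 44 = 128/3 ≈ 42.667)
O = -5 (O = -5 - 7*0 = -5 + 0 = -5)
V(s, P) = 143/3 (V(s, P) = 128/3 - 1*(-5) = 128/3 + 5 = 143/3)
1/V(F(-11), 65) = 1/(143/3) = 3/143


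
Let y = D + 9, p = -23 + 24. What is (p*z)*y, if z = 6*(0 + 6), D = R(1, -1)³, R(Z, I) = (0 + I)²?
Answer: 360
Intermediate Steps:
R(Z, I) = I²
D = 1 (D = ((-1)²)³ = 1³ = 1)
p = 1
y = 10 (y = 1 + 9 = 10)
z = 36 (z = 6*6 = 36)
(p*z)*y = (1*36)*10 = 36*10 = 360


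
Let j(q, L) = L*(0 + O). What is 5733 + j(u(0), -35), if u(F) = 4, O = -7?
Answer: 5978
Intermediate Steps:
j(q, L) = -7*L (j(q, L) = L*(0 - 7) = L*(-7) = -7*L)
5733 + j(u(0), -35) = 5733 - 7*(-35) = 5733 + 245 = 5978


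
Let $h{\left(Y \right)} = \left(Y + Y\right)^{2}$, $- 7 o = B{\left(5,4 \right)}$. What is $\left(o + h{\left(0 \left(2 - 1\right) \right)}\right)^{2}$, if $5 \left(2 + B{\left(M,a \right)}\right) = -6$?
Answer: $\frac{256}{1225} \approx 0.20898$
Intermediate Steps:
$B{\left(M,a \right)} = - \frac{16}{5}$ ($B{\left(M,a \right)} = -2 + \frac{1}{5} \left(-6\right) = -2 - \frac{6}{5} = - \frac{16}{5}$)
$o = \frac{16}{35}$ ($o = \left(- \frac{1}{7}\right) \left(- \frac{16}{5}\right) = \frac{16}{35} \approx 0.45714$)
$h{\left(Y \right)} = 4 Y^{2}$ ($h{\left(Y \right)} = \left(2 Y\right)^{2} = 4 Y^{2}$)
$\left(o + h{\left(0 \left(2 - 1\right) \right)}\right)^{2} = \left(\frac{16}{35} + 4 \left(0 \left(2 - 1\right)\right)^{2}\right)^{2} = \left(\frac{16}{35} + 4 \left(0 \cdot 1\right)^{2}\right)^{2} = \left(\frac{16}{35} + 4 \cdot 0^{2}\right)^{2} = \left(\frac{16}{35} + 4 \cdot 0\right)^{2} = \left(\frac{16}{35} + 0\right)^{2} = \left(\frac{16}{35}\right)^{2} = \frac{256}{1225}$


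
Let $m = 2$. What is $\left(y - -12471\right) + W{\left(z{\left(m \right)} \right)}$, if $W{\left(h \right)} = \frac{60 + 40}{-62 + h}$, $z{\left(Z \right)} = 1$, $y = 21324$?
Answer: $\frac{2061395}{61} \approx 33793.0$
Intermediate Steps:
$W{\left(h \right)} = \frac{100}{-62 + h}$
$\left(y - -12471\right) + W{\left(z{\left(m \right)} \right)} = \left(21324 - -12471\right) + \frac{100}{-62 + 1} = \left(21324 + 12471\right) + \frac{100}{-61} = 33795 + 100 \left(- \frac{1}{61}\right) = 33795 - \frac{100}{61} = \frac{2061395}{61}$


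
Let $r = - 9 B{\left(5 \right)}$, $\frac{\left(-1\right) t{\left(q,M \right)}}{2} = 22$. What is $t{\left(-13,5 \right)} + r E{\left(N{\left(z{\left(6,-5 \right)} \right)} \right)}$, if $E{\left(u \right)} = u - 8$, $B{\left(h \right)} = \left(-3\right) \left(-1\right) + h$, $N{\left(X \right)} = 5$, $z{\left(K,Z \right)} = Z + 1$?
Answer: $172$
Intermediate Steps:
$z{\left(K,Z \right)} = 1 + Z$
$t{\left(q,M \right)} = -44$ ($t{\left(q,M \right)} = \left(-2\right) 22 = -44$)
$B{\left(h \right)} = 3 + h$
$E{\left(u \right)} = -8 + u$
$r = -72$ ($r = - 9 \left(3 + 5\right) = \left(-9\right) 8 = -72$)
$t{\left(-13,5 \right)} + r E{\left(N{\left(z{\left(6,-5 \right)} \right)} \right)} = -44 - 72 \left(-8 + 5\right) = -44 - -216 = -44 + 216 = 172$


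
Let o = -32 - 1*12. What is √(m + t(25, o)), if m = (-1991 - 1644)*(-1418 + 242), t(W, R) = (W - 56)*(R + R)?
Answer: 4*√267343 ≈ 2068.2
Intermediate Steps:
o = -44 (o = -32 - 12 = -44)
t(W, R) = 2*R*(-56 + W) (t(W, R) = (-56 + W)*(2*R) = 2*R*(-56 + W))
m = 4274760 (m = -3635*(-1176) = 4274760)
√(m + t(25, o)) = √(4274760 + 2*(-44)*(-56 + 25)) = √(4274760 + 2*(-44)*(-31)) = √(4274760 + 2728) = √4277488 = 4*√267343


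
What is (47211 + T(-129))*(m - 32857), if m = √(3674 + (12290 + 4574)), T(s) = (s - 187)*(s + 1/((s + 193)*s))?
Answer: -5966189798503/2064 + 181580479*√2282/688 ≈ -2.8780e+9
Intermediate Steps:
T(s) = (-187 + s)*(s + 1/(s*(193 + s))) (T(s) = (-187 + s)*(s + 1/((193 + s)*s)) = (-187 + s)*(s + 1/(s*(193 + s))))
m = 3*√2282 (m = √(3674 + 16864) = √20538 = 3*√2282 ≈ 143.31)
(47211 + T(-129))*(m - 32857) = (47211 + (-187 - 129 + (-129)⁴ - 36091*(-129)² + 6*(-129)³)/((-129)*(193 - 129)))*(3*√2282 - 32857) = (47211 - 1/129*(-187 - 129 + 276922881 - 36091*16641 + 6*(-2146689))/64)*(-32857 + 3*√2282) = (47211 - 1/129*1/64*(-187 - 129 + 276922881 - 600590331 - 12880134))*(-32857 + 3*√2282) = (47211 - 1/129*1/64*(-336547900))*(-32857 + 3*√2282) = (47211 + 84136975/2064)*(-32857 + 3*√2282) = 181580479*(-32857 + 3*√2282)/2064 = -5966189798503/2064 + 181580479*√2282/688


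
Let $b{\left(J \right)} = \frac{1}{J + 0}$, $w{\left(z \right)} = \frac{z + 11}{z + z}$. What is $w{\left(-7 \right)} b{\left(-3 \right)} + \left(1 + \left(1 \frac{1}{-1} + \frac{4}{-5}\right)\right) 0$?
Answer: $\frac{2}{21} \approx 0.095238$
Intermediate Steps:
$w{\left(z \right)} = \frac{11 + z}{2 z}$
$b{\left(J \right)} = \frac{1}{J}$
$w{\left(-7 \right)} b{\left(-3 \right)} + \left(1 + \left(1 \frac{1}{-1} + \frac{4}{-5}\right)\right) 0 = \frac{\frac{1}{2} \frac{1}{-7} \left(11 - 7\right)}{-3} + \left(1 + \left(1 \frac{1}{-1} + \frac{4}{-5}\right)\right) 0 = \frac{1}{2} \left(- \frac{1}{7}\right) 4 \left(- \frac{1}{3}\right) + \left(1 + \left(1 \left(-1\right) + 4 \left(- \frac{1}{5}\right)\right)\right) 0 = \left(- \frac{2}{7}\right) \left(- \frac{1}{3}\right) + \left(1 - \frac{9}{5}\right) 0 = \frac{2}{21} + \left(1 - \frac{9}{5}\right) 0 = \frac{2}{21} - 0 = \frac{2}{21} + 0 = \frac{2}{21}$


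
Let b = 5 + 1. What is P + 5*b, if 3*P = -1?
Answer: 89/3 ≈ 29.667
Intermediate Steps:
P = -1/3 (P = (1/3)*(-1) = -1/3 ≈ -0.33333)
b = 6
P + 5*b = -1/3 + 5*6 = -1/3 + 30 = 89/3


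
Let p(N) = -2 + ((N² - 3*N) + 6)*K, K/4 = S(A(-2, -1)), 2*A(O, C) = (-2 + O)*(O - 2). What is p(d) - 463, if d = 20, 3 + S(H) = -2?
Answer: -7385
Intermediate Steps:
A(O, C) = (-2 + O)²/2 (A(O, C) = ((-2 + O)*(O - 2))/2 = ((-2 + O)*(-2 + O))/2 = (-2 + O)²/2)
S(H) = -5 (S(H) = -3 - 2 = -5)
K = -20 (K = 4*(-5) = -20)
p(N) = -122 - 20*N² + 60*N (p(N) = -2 + ((N² - 3*N) + 6)*(-20) = -2 + (6 + N² - 3*N)*(-20) = -2 + (-120 - 20*N² + 60*N) = -122 - 20*N² + 60*N)
p(d) - 463 = (-122 - 20*20² + 60*20) - 463 = (-122 - 20*400 + 1200) - 463 = (-122 - 8000 + 1200) - 463 = -6922 - 463 = -7385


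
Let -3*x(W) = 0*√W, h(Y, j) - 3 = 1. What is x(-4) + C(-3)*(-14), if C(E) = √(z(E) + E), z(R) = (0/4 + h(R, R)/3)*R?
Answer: -14*I*√7 ≈ -37.041*I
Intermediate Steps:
h(Y, j) = 4 (h(Y, j) = 3 + 1 = 4)
z(R) = 4*R/3 (z(R) = (0/4 + 4/3)*R = (0*(¼) + 4*(⅓))*R = (0 + 4/3)*R = 4*R/3)
C(E) = √21*√E/3 (C(E) = √(4*E/3 + E) = √(7*E/3) = √21*√E/3)
x(W) = 0 (x(W) = -0*√W = -⅓*0 = 0)
x(-4) + C(-3)*(-14) = 0 + (√21*√(-3)/3)*(-14) = 0 + (√21*(I*√3)/3)*(-14) = 0 + (I*√7)*(-14) = 0 - 14*I*√7 = -14*I*√7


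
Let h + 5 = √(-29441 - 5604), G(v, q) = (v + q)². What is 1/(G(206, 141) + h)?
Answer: 120404/14497158261 - I*√35045/14497158261 ≈ 8.3053e-6 - 1.2913e-8*I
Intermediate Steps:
G(v, q) = (q + v)²
h = -5 + I*√35045 (h = -5 + √(-29441 - 5604) = -5 + √(-35045) = -5 + I*√35045 ≈ -5.0 + 187.2*I)
1/(G(206, 141) + h) = 1/((141 + 206)² + (-5 + I*√35045)) = 1/(347² + (-5 + I*√35045)) = 1/(120409 + (-5 + I*√35045)) = 1/(120404 + I*√35045)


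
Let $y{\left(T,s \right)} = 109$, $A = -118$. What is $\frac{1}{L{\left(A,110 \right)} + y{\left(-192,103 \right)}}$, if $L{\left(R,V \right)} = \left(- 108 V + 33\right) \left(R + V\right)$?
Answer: $\frac{1}{94885} \approx 1.0539 \cdot 10^{-5}$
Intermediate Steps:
$L{\left(R,V \right)} = \left(33 - 108 V\right) \left(R + V\right)$
$\frac{1}{L{\left(A,110 \right)} + y{\left(-192,103 \right)}} = \frac{1}{\left(- 108 \cdot 110^{2} + 33 \left(-118\right) + 33 \cdot 110 - \left(-12744\right) 110\right) + 109} = \frac{1}{\left(\left(-108\right) 12100 - 3894 + 3630 + 1401840\right) + 109} = \frac{1}{\left(-1306800 - 3894 + 3630 + 1401840\right) + 109} = \frac{1}{94776 + 109} = \frac{1}{94885}$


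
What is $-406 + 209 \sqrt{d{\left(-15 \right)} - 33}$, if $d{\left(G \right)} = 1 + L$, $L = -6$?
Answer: $-406 + 209 i \sqrt{38} \approx -406.0 + 1288.4 i$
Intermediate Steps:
$d{\left(G \right)} = -5$ ($d{\left(G \right)} = 1 - 6 = -5$)
$-406 + 209 \sqrt{d{\left(-15 \right)} - 33} = -406 + 209 \sqrt{-5 - 33} = -406 + 209 \sqrt{-38} = -406 + 209 i \sqrt{38}$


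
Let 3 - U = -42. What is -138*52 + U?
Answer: -7131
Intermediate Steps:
U = 45 (U = 3 - 1*(-42) = 3 + 42 = 45)
-138*52 + U = -138*52 + 45 = -7176 + 45 = -7131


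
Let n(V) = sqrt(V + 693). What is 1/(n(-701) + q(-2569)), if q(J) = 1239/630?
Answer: 1770/10681 - 1800*I*sqrt(2)/10681 ≈ 0.16571 - 0.23833*I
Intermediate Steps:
q(J) = 59/30 (q(J) = 1239*(1/630) = 59/30)
n(V) = sqrt(693 + V)
1/(n(-701) + q(-2569)) = 1/(sqrt(693 - 701) + 59/30) = 1/(sqrt(-8) + 59/30) = 1/(2*I*sqrt(2) + 59/30) = 1/(59/30 + 2*I*sqrt(2))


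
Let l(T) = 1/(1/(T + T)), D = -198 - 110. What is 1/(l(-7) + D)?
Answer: -1/322 ≈ -0.0031056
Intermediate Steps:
D = -308
l(T) = 2*T (l(T) = 1/(1/(2*T)) = 2*T)
1/(l(-7) + D) = 1/(2*(-7) - 308) = 1/(-14 - 308) = 1/(-322) = -1/322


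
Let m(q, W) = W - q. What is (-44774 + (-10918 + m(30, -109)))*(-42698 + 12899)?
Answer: 1663707969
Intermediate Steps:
(-44774 + (-10918 + m(30, -109)))*(-42698 + 12899) = (-44774 + (-10918 + (-109 - 1*30)))*(-42698 + 12899) = (-44774 + (-10918 + (-109 - 30)))*(-29799) = (-44774 + (-10918 - 139))*(-29799) = (-44774 - 11057)*(-29799) = -55831*(-29799) = 1663707969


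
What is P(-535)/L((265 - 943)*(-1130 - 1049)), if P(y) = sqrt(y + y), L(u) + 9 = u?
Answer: I*sqrt(1070)/1477353 ≈ 2.2142e-5*I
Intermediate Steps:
L(u) = -9 + u
P(y) = sqrt(2)*sqrt(y) (P(y) = sqrt(2*y) = sqrt(2)*sqrt(y))
P(-535)/L((265 - 943)*(-1130 - 1049)) = (sqrt(2)*sqrt(-535))/(-9 + (265 - 943)*(-1130 - 1049)) = (sqrt(2)*(I*sqrt(535)))/(-9 - 678*(-2179)) = (I*sqrt(1070))/(-9 + 1477362) = (I*sqrt(1070))/1477353 = (I*sqrt(1070))*(1/1477353) = I*sqrt(1070)/1477353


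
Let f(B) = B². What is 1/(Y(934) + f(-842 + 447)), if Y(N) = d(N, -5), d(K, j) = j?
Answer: 1/156020 ≈ 6.4094e-6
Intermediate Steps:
Y(N) = -5
1/(Y(934) + f(-842 + 447)) = 1/(-5 + (-842 + 447)²) = 1/(-5 + (-395)²) = 1/(-5 + 156025) = 1/156020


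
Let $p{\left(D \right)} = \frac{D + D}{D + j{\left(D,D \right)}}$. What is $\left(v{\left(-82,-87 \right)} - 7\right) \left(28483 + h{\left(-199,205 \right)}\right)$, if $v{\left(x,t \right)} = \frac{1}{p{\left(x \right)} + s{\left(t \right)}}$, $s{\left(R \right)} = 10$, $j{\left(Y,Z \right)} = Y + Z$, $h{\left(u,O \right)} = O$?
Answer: $- \frac{396253}{2} \approx -1.9813 \cdot 10^{5}$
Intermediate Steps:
$p{\left(D \right)} = \frac{2}{3}$ ($p{\left(D \right)} = \frac{D + D}{D + \left(D + D\right)} = \frac{2 D}{D + 2 D} = \frac{2 D}{3 D} = 2 D \frac{1}{3 D} = \frac{2}{3}$)
$v{\left(x,t \right)} = \frac{3}{32}$ ($v{\left(x,t \right)} = \frac{1}{\frac{2}{3} + 10} = \frac{1}{\frac{32}{3}} = \frac{3}{32}$)
$\left(v{\left(-82,-87 \right)} - 7\right) \left(28483 + h{\left(-199,205 \right)}\right) = \left(\frac{3}{32} - 7\right) \left(28483 + 205\right) = \left(- \frac{221}{32}\right) 28688 = - \frac{396253}{2}$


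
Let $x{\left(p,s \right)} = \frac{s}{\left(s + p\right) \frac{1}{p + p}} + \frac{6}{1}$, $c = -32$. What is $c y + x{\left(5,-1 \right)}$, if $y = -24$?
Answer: $\frac{1543}{2} \approx 771.5$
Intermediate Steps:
$x{\left(p,s \right)} = 6 + \frac{2 p s}{p + s}$ ($x{\left(p,s \right)} = \frac{s}{\left(p + s\right) \frac{1}{2 p}} + 6 \cdot 1 = \frac{s}{\left(p + s\right) \frac{1}{2 p}} + 6 = \frac{s}{\frac{1}{2} \frac{1}{p} \left(p + s\right)} + 6 = s \frac{2 p}{p + s} + 6 = \frac{2 p s}{p + s} + 6 = 6 + \frac{2 p s}{p + s}$)
$c y + x{\left(5,-1 \right)} = \left(-32\right) \left(-24\right) + \frac{2 \left(3 \cdot 5 + 3 \left(-1\right) + 5 \left(-1\right)\right)}{5 - 1} = 768 + \frac{2 \left(15 - 3 - 5\right)}{4} = 768 + 2 \cdot \frac{1}{4} \cdot 7 = 768 + \frac{7}{2} = \frac{1543}{2}$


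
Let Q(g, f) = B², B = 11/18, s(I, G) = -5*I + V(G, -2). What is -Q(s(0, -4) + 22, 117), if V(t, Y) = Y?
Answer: -121/324 ≈ -0.37346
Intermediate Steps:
s(I, G) = -2 - 5*I (s(I, G) = -5*I - 2 = -2 - 5*I)
B = 11/18 (B = 11*(1/18) = 11/18 ≈ 0.61111)
Q(g, f) = 121/324 (Q(g, f) = (11/18)² = 121/324)
-Q(s(0, -4) + 22, 117) = -1*121/324 = -121/324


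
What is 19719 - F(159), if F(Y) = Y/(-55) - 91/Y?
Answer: 172472941/8745 ≈ 19722.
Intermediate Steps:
F(Y) = -91/Y - Y/55 (F(Y) = Y*(-1/55) - 91/Y = -Y/55 - 91/Y = -91/Y - Y/55)
19719 - F(159) = 19719 - (-91/159 - 1/55*159) = 19719 - (-91*1/159 - 159/55) = 19719 - (-91/159 - 159/55) = 19719 - 1*(-30286/8745) = 19719 + 30286/8745 = 172472941/8745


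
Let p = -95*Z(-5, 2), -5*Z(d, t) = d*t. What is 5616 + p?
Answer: 5426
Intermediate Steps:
Z(d, t) = -d*t/5
p = -190 (p = -(-19)*(-5)*2 = -95*2 = -190)
5616 + p = 5616 - 190 = 5426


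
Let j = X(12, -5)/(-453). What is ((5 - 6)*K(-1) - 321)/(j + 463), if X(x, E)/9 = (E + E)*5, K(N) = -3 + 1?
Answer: -48169/70063 ≈ -0.68751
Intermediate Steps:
K(N) = -2
X(x, E) = 90*E (X(x, E) = 9*((E + E)*5) = 9*((2*E)*5) = 9*(10*E) = 90*E)
j = 150/151 (j = (90*(-5))/(-453) = -450*(-1/453) = 150/151 ≈ 0.99338)
((5 - 6)*K(-1) - 321)/(j + 463) = ((5 - 6)*(-2) - 321)/(150/151 + 463) = (-1*(-2) - 321)/(70063/151) = (2 - 321)*(151/70063) = -319*151/70063 = -48169/70063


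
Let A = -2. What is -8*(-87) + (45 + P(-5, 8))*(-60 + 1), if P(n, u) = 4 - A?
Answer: -2313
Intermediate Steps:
P(n, u) = 6 (P(n, u) = 4 - 1*(-2) = 4 + 2 = 6)
-8*(-87) + (45 + P(-5, 8))*(-60 + 1) = -8*(-87) + (45 + 6)*(-60 + 1) = 696 + 51*(-59) = 696 - 3009 = -2313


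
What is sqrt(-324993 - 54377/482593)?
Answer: I*sqrt(75689597155859018)/482593 ≈ 570.08*I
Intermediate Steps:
sqrt(-324993 - 54377/482593) = sqrt(-156839401226/482593) = I*sqrt(75689597155859018)/482593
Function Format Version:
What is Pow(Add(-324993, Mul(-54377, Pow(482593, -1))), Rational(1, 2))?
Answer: Mul(Rational(1, 482593), I, Pow(75689597155859018, Rational(1, 2))) ≈ Mul(570.08, I)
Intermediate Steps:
Pow(Add(-324993, Mul(-54377, Pow(482593, -1))), Rational(1, 2)) = Pow(Add(-324993, Mul(-54377, Rational(1, 482593))), Rational(1, 2)) = Pow(Add(-324993, Rational(-54377, 482593)), Rational(1, 2)) = Pow(Rational(-156839401226, 482593), Rational(1, 2)) = Mul(Rational(1, 482593), I, Pow(75689597155859018, Rational(1, 2)))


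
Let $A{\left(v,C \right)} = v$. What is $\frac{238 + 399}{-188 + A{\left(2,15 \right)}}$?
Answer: $- \frac{637}{186} \approx -3.4247$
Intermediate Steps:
$\frac{238 + 399}{-188 + A{\left(2,15 \right)}} = \frac{238 + 399}{-188 + 2} = \frac{637}{-186} = 637 \left(- \frac{1}{186}\right) = - \frac{637}{186}$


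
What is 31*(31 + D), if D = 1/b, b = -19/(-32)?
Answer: 19251/19 ≈ 1013.2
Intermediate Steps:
b = 19/32 (b = -19*(-1/32) = 19/32 ≈ 0.59375)
D = 32/19 (D = 1/(19/32) = 32/19 ≈ 1.6842)
31*(31 + D) = 31*(31 + 32/19) = 31*(621/19) = 19251/19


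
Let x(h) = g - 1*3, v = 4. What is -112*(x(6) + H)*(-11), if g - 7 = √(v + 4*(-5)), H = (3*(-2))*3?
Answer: -17248 + 4928*I ≈ -17248.0 + 4928.0*I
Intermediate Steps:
H = -18 (H = -6*3 = -18)
g = 7 + 4*I (g = 7 + √(4 + 4*(-5)) = 7 + √(4 - 20) = 7 + √(-16) = 7 + 4*I ≈ 7.0 + 4.0*I)
x(h) = 4 + 4*I (x(h) = (7 + 4*I) - 1*3 = (7 + 4*I) - 3 = 4 + 4*I)
-112*(x(6) + H)*(-11) = -112*((4 + 4*I) - 18)*(-11) = -112*(-14 + 4*I)*(-11) = -112*(154 - 44*I) = -17248 + 4928*I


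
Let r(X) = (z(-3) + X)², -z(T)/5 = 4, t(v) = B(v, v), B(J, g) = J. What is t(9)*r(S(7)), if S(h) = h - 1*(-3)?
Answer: 900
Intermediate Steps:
t(v) = v
S(h) = 3 + h (S(h) = h + 3 = 3 + h)
z(T) = -20 (z(T) = -5*4 = -20)
r(X) = (-20 + X)²
t(9)*r(S(7)) = 9*(-20 + (3 + 7))² = 9*(-20 + 10)² = 9*(-10)² = 9*100 = 900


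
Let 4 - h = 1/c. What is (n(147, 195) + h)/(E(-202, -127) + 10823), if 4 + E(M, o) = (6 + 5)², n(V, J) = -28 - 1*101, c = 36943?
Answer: -1154469/101039105 ≈ -0.011426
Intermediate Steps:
n(V, J) = -129 (n(V, J) = -28 - 101 = -129)
h = 147771/36943 (h = 4 - 1/36943 = 147771/36943 ≈ 4.0000)
E(M, o) = 117 (E(M, o) = -4 + (6 + 5)² = -4 + 11² = -4 + 121 = 117)
(n(147, 195) + h)/(E(-202, -127) + 10823) = (-129 + 147771/36943)/(117 + 10823) = -4617876/36943/10940 = -4617876/36943*1/10940 = -1154469/101039105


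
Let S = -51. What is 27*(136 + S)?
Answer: 2295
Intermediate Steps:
27*(136 + S) = 27*(136 - 51) = 27*85 = 2295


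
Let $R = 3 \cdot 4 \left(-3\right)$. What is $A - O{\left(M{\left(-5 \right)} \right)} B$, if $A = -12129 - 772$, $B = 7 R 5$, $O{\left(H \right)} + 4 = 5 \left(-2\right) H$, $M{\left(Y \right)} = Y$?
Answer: $45059$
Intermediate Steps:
$R = -36$ ($R = 12 \left(-3\right) = -36$)
$O{\left(H \right)} = -4 - 10 H$ ($O{\left(H \right)} = -4 + 5 \left(-2\right) H = -4 - 10 H$)
$B = -1260$ ($B = 7 \left(-36\right) 5 = \left(-252\right) 5 = -1260$)
$A = -12901$ ($A = -12129 - 772 = -12901$)
$A - O{\left(M{\left(-5 \right)} \right)} B = -12901 - \left(-4 - -50\right) \left(-1260\right) = -12901 - \left(-4 + 50\right) \left(-1260\right) = -12901 - 46 \left(-1260\right) = -12901 - -57960 = -12901 + 57960 = 45059$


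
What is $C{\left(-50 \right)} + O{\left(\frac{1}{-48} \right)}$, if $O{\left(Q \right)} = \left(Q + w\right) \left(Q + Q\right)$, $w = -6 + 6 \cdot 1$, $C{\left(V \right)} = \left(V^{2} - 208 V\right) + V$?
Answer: $\frac{14803201}{1152} \approx 12850.0$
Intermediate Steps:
$C{\left(V \right)} = V^{2} - 207 V$
$w = 0$ ($w = -6 + 6 = 0$)
$O{\left(Q \right)} = 2 Q^{2}$ ($O{\left(Q \right)} = \left(Q + 0\right) \left(Q + Q\right) = Q 2 Q = 2 Q^{2}$)
$C{\left(-50 \right)} + O{\left(\frac{1}{-48} \right)} = - 50 \left(-207 - 50\right) + 2 \left(\frac{1}{-48}\right)^{2} = \left(-50\right) \left(-257\right) + 2 \left(- \frac{1}{48}\right)^{2} = 12850 + 2 \cdot \frac{1}{2304} = 12850 + \frac{1}{1152} = \frac{14803201}{1152}$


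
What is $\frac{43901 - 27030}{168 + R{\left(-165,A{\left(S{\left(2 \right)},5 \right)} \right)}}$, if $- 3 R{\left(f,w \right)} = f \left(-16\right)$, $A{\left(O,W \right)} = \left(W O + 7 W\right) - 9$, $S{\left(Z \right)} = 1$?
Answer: $- \frac{16871}{712} \approx -23.695$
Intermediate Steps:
$A{\left(O,W \right)} = -9 + 7 W + O W$ ($A{\left(O,W \right)} = \left(O W + 7 W\right) - 9 = \left(7 W + O W\right) - 9 = -9 + 7 W + O W$)
$R{\left(f,w \right)} = \frac{16 f}{3}$ ($R{\left(f,w \right)} = - \frac{f \left(-16\right)}{3} = - \frac{\left(-16\right) f}{3} = \frac{16 f}{3}$)
$\frac{43901 - 27030}{168 + R{\left(-165,A{\left(S{\left(2 \right)},5 \right)} \right)}} = \frac{43901 - 27030}{168 + \frac{16}{3} \left(-165\right)} = \frac{16871}{168 - 880} = \frac{16871}{-712} = 16871 \left(- \frac{1}{712}\right) = - \frac{16871}{712}$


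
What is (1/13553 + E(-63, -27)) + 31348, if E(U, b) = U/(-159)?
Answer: 22517835198/718309 ≈ 31348.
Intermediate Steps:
E(U, b) = -U/159 (E(U, b) = U*(-1/159) = -U/159)
(1/13553 + E(-63, -27)) + 31348 = (1/13553 - 1/159*(-63)) + 31348 = (1/13553 + 21/53) + 31348 = 284666/718309 + 31348 = 22517835198/718309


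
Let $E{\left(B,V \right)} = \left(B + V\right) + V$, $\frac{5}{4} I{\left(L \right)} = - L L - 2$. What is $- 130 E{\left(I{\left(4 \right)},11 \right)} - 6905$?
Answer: $-7893$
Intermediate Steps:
$I{\left(L \right)} = - \frac{8}{5} - \frac{4 L^{2}}{5}$ ($I{\left(L \right)} = \frac{4 \left(- L L - 2\right)}{5} = \frac{4 \left(- L^{2} - 2\right)}{5} = \frac{4 \left(-2 - L^{2}\right)}{5} = - \frac{8}{5} - \frac{4 L^{2}}{5}$)
$E{\left(B,V \right)} = B + 2 V$
$- 130 E{\left(I{\left(4 \right)},11 \right)} - 6905 = - 130 \left(\left(- \frac{8}{5} - \frac{4 \cdot 4^{2}}{5}\right) + 2 \cdot 11\right) - 6905 = - 130 \left(\left(- \frac{8}{5} - \frac{64}{5}\right) + 22\right) - 6905 = - 130 \left(- \frac{72}{5} + 22\right) - 6905 = \left(-130\right) \frac{38}{5} - 6905 = -988 - 6905 = -7893$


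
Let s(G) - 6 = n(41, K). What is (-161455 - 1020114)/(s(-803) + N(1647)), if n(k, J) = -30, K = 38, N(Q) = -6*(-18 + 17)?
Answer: 1181569/18 ≈ 65643.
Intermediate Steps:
N(Q) = 6 (N(Q) = -6*(-1) = 6)
s(G) = -24 (s(G) = 6 - 30 = -24)
(-161455 - 1020114)/(s(-803) + N(1647)) = (-161455 - 1020114)/(-24 + 6) = -1181569/(-18) = -1181569*(-1/18) = 1181569/18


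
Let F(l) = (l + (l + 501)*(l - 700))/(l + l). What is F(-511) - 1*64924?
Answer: -9480561/146 ≈ -64935.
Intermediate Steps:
F(l) = (l + (-700 + l)*(501 + l))/(2*l) (F(l) = (l + (501 + l)*(-700 + l))/((2*l)) = (l + (-700 + l)*(501 + l))*(1/(2*l)) = (l + (-700 + l)*(501 + l))/(2*l))
F(-511) - 1*64924 = (-99 + (1/2)*(-511) - 175350/(-511)) - 1*64924 = (-99 - 511/2 - 175350*(-1/511)) - 64924 = (-99 - 511/2 + 25050/73) - 64924 = -1657/146 - 64924 = -9480561/146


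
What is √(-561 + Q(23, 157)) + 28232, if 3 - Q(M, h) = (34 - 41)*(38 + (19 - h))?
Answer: 28232 + I*√1258 ≈ 28232.0 + 35.468*I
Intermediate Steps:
Q(M, h) = 402 - 7*h (Q(M, h) = 3 - (34 - 41)*(38 + (19 - h)) = 3 - (-7)*(57 - h) = 3 - (-399 + 7*h) = 3 + (399 - 7*h) = 402 - 7*h)
√(-561 + Q(23, 157)) + 28232 = √(-561 + (402 - 7*157)) + 28232 = √(-561 + (402 - 1099)) + 28232 = √(-561 - 697) + 28232 = √(-1258) + 28232 = I*√1258 + 28232 = 28232 + I*√1258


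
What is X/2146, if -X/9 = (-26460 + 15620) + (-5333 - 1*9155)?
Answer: 113976/1073 ≈ 106.22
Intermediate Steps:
X = 227952 (X = -9*((-26460 + 15620) + (-5333 - 1*9155)) = -9*(-10840 + (-5333 - 9155)) = -9*(-10840 - 14488) = -9*(-25328) = 227952)
X/2146 = 227952/2146 = 227952*(1/2146) = 113976/1073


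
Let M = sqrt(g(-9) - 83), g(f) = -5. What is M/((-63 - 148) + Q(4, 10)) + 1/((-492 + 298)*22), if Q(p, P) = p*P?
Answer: -1/4268 - 2*I*sqrt(22)/171 ≈ -0.0002343 - 0.054859*I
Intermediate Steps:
Q(p, P) = P*p
M = 2*I*sqrt(22) (M = sqrt(-5 - 83) = sqrt(-88) = 2*I*sqrt(22) ≈ 9.3808*I)
M/((-63 - 148) + Q(4, 10)) + 1/((-492 + 298)*22) = (2*I*sqrt(22))/((-63 - 148) + 10*4) + 1/((-492 + 298)*22) = (2*I*sqrt(22))/(-211 + 40) + (1/22)/(-194) = (2*I*sqrt(22))/(-171) - 1/194*1/22 = (2*I*sqrt(22))*(-1/171) - 1/4268 = -2*I*sqrt(22)/171 - 1/4268 = -1/4268 - 2*I*sqrt(22)/171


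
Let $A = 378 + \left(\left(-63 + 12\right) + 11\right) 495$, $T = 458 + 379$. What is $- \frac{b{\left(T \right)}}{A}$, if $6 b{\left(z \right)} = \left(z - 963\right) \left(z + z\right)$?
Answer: $- \frac{1953}{1079} \approx -1.81$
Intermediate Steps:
$T = 837$
$b{\left(z \right)} = \frac{z \left(-963 + z\right)}{3}$ ($b{\left(z \right)} = \frac{\left(z - 963\right) \left(z + z\right)}{6} = \frac{\left(-963 + z\right) 2 z}{6} = \frac{2 z \left(-963 + z\right)}{6} = \frac{z \left(-963 + z\right)}{3}$)
$A = -19422$ ($A = 378 + \left(-51 + 11\right) 495 = 378 - 19800 = -19422$)
$- \frac{b{\left(T \right)}}{A} = - \frac{\frac{1}{3} \cdot 837 \left(-963 + 837\right)}{-19422} = - \frac{\frac{1}{3} \cdot 837 \left(-126\right) \left(-1\right)}{19422} = - \frac{\left(-35154\right) \left(-1\right)}{19422} = \left(-1\right) \frac{1953}{1079} = - \frac{1953}{1079}$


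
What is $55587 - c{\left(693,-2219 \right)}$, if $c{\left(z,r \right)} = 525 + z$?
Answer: $54369$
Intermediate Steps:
$55587 - c{\left(693,-2219 \right)} = 55587 - \left(525 + 693\right) = 55587 - 1218 = 54369$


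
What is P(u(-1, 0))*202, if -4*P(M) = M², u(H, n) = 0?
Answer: 0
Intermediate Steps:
P(M) = -M²/4
P(u(-1, 0))*202 = -¼*0²*202 = -¼*0*202 = 0*202 = 0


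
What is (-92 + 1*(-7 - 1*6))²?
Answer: 11025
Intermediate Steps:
(-92 + 1*(-7 - 1*6))² = (-92 + 1*(-7 - 6))² = (-92 + 1*(-13))² = (-92 - 13)² = (-105)² = 11025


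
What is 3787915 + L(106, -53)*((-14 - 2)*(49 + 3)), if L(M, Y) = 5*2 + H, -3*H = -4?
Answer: 11335457/3 ≈ 3.7785e+6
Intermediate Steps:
H = 4/3 (H = -⅓*(-4) = 4/3 ≈ 1.3333)
L(M, Y) = 34/3 (L(M, Y) = 5*2 + 4/3 = 10 + 4/3 = 34/3)
3787915 + L(106, -53)*((-14 - 2)*(49 + 3)) = 3787915 + 34*((-14 - 2)*(49 + 3))/3 = 3787915 + 34*(-16*52)/3 = 3787915 + (34/3)*(-832) = 3787915 - 28288/3 = 11335457/3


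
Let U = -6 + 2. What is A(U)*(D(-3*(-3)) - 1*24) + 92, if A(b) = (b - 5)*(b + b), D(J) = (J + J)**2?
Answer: 21692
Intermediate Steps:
U = -4
D(J) = 4*J**2 (D(J) = (2*J)**2 = 4*J**2)
A(b) = 2*b*(-5 + b) (A(b) = (-5 + b)*(2*b) = 2*b*(-5 + b))
A(U)*(D(-3*(-3)) - 1*24) + 92 = (2*(-4)*(-5 - 4))*(4*(-3*(-3))**2 - 1*24) + 92 = (2*(-4)*(-9))*(4*9**2 - 24) + 92 = 72*(4*81 - 24) + 92 = 72*(324 - 24) + 92 = 72*300 + 92 = 21600 + 92 = 21692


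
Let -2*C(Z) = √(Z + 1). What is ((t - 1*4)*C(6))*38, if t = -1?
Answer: 95*√7 ≈ 251.35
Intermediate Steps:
C(Z) = -√(1 + Z)/2 (C(Z) = -√(Z + 1)/2 = -√(1 + Z)/2)
((t - 1*4)*C(6))*38 = ((-1 - 1*4)*(-√(1 + 6)/2))*38 = ((-1 - 4)*(-√7/2))*38 = -(-5)*√7/2*38 = (5*√7/2)*38 = 95*√7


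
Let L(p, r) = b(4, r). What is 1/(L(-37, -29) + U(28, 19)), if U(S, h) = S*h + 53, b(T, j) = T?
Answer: 1/589 ≈ 0.0016978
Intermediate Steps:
L(p, r) = 4
U(S, h) = 53 + S*h
1/(L(-37, -29) + U(28, 19)) = 1/(4 + (53 + 28*19)) = 1/(4 + (53 + 532)) = 1/(4 + 585) = 1/589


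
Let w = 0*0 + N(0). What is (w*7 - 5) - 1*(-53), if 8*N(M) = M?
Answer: 48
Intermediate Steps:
N(M) = M/8
w = 0 (w = 0*0 + (⅛)*0 = 0 + 0 = 0)
(w*7 - 5) - 1*(-53) = (0*7 - 5) - 1*(-53) = (0 - 5) + 53 = -5 + 53 = 48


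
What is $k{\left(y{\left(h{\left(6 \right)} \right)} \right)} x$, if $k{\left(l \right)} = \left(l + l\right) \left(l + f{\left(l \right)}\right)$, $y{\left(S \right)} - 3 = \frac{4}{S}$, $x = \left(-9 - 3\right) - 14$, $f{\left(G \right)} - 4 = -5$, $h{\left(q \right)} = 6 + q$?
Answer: $- \frac{3640}{9} \approx -404.44$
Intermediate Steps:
$f{\left(G \right)} = -1$ ($f{\left(G \right)} = 4 - 5 = -1$)
$x = -26$ ($x = -12 - 14 = -26$)
$y{\left(S \right)} = 3 + \frac{4}{S}$
$k{\left(l \right)} = 2 l \left(-1 + l\right)$ ($k{\left(l \right)} = \left(l + l\right) \left(l - 1\right) = 2 l \left(-1 + l\right)$)
$k{\left(y{\left(h{\left(6 \right)} \right)} \right)} x = 2 \left(3 + \frac{4}{6 + 6}\right) \left(-1 + \left(3 + \frac{4}{6 + 6}\right)\right) \left(-26\right) = 2 \left(3 + \frac{4}{12}\right) \left(-1 + \left(3 + \frac{4}{12}\right)\right) \left(-26\right) = 2 \left(3 + 4 \cdot \frac{1}{12}\right) \left(-1 + \left(3 + 4 \cdot \frac{1}{12}\right)\right) \left(-26\right) = 2 \left(3 + \frac{1}{3}\right) \left(-1 + \left(3 + \frac{1}{3}\right)\right) \left(-26\right) = 2 \cdot \frac{10}{3} \left(-1 + \frac{10}{3}\right) \left(-26\right) = 2 \cdot \frac{10}{3} \cdot \frac{7}{3} \left(-26\right) = \frac{140}{9} \left(-26\right) = - \frac{3640}{9}$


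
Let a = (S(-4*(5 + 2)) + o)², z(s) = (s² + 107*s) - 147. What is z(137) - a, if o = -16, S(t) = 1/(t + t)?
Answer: 103564607/3136 ≈ 33024.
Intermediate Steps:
S(t) = 1/(2*t)
z(s) = -147 + s² + 107*s
a = 804609/3136 (a = (1/(2*((-4*(5 + 2)))) - 16)² = (1/(2*((-4*7))) - 16)² = ((½)/(-28) - 16)² = ((½)*(-1/28) - 16)² = (-1/56 - 16)² = (-897/56)² = 804609/3136 ≈ 256.57)
z(137) - a = (-147 + 137² + 107*137) - 1*804609/3136 = (-147 + 18769 + 14659) - 804609/3136 = 33281 - 804609/3136 = 103564607/3136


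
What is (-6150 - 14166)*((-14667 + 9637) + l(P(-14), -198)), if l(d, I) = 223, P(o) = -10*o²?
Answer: 97659012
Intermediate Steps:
(-6150 - 14166)*((-14667 + 9637) + l(P(-14), -198)) = (-6150 - 14166)*((-14667 + 9637) + 223) = -20316*(-5030 + 223) = -20316*(-4807) = 97659012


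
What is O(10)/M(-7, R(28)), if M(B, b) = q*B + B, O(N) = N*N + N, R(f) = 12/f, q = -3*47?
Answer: 11/98 ≈ 0.11224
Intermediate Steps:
q = -141
O(N) = N + N² (O(N) = N² + N = N + N²)
M(B, b) = -140*B (M(B, b) = -141*B + B = -140*B)
O(10)/M(-7, R(28)) = (10*(1 + 10))/((-140*(-7))) = (10*11)/980 = 110*(1/980) = 11/98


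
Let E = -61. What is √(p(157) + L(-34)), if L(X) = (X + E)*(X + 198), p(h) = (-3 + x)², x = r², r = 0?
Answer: I*√15571 ≈ 124.78*I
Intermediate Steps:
x = 0 (x = 0² = 0)
p(h) = 9 (p(h) = (-3 + 0)² = (-3)² = 9)
L(X) = (-61 + X)*(198 + X) (L(X) = (X - 61)*(X + 198) = (-61 + X)*(198 + X))
√(p(157) + L(-34)) = √(9 + (-12078 + (-34)² + 137*(-34))) = √(9 + (-12078 + 1156 - 4658)) = √(9 - 15580) = √(-15571) = I*√15571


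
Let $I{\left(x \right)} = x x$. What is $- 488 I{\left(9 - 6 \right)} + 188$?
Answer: $-4204$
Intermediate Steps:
$I{\left(x \right)} = x^{2}$
$- 488 I{\left(9 - 6 \right)} + 188 = - 488 \left(9 - 6\right)^{2} + 188 = - 488 \cdot 3^{2} + 188 = \left(-488\right) 9 + 188 = -4392 + 188 = -4204$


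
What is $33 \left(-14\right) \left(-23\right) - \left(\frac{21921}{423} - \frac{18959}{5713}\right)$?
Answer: $\frac{8520521986}{805533} \approx 10578.0$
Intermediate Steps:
$33 \left(-14\right) \left(-23\right) - \left(\frac{21921}{423} - \frac{18959}{5713}\right) = \left(-462\right) \left(-23\right) - \left(21921 \cdot \frac{1}{423} - \frac{18959}{5713}\right) = 10626 - \left(\frac{7307}{141} - \frac{18959}{5713}\right) = 10626 - \frac{39071672}{805533} = \frac{8520521986}{805533}$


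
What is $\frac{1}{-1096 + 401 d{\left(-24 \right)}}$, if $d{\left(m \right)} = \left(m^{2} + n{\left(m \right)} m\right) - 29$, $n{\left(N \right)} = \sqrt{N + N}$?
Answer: $\frac{i}{38496 \sqrt{3} + 218251 i} \approx 4.1907 \cdot 10^{-6} + 1.2803 \cdot 10^{-6} i$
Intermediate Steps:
$n{\left(N \right)} = \sqrt{2} \sqrt{N}$ ($n{\left(N \right)} = \sqrt{2 N} = \sqrt{2} \sqrt{N}$)
$d{\left(m \right)} = -29 + m^{2} + \sqrt{2} m^{\frac{3}{2}}$ ($d{\left(m \right)} = \left(m^{2} + \sqrt{2} \sqrt{m} m\right) - 29 = \left(m^{2} + \sqrt{2} m^{\frac{3}{2}}\right) - 29 = -29 + m^{2} + \sqrt{2} m^{\frac{3}{2}}$)
$\frac{1}{-1096 + 401 d{\left(-24 \right)}} = \frac{1}{-1096 + 401 \left(-29 + \left(-24\right)^{2} + \sqrt{2} \left(-24\right)^{\frac{3}{2}}\right)} = \frac{1}{-1096 + 401 \left(-29 + 576 + \sqrt{2} \left(- 48 i \sqrt{6}\right)\right)} = \frac{1}{-1096 + 401 \left(-29 + 576 - 96 i \sqrt{3}\right)} = \frac{1}{-1096 + 401 \left(547 - 96 i \sqrt{3}\right)} = \frac{1}{-1096 + \left(219347 - 38496 i \sqrt{3}\right)} = \frac{1}{218251 - 38496 i \sqrt{3}}$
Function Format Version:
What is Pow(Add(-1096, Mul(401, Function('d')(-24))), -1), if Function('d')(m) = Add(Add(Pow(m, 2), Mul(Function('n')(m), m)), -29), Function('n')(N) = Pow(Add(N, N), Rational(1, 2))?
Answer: Mul(I, Pow(Add(Mul(38496, Pow(3, Rational(1, 2))), Mul(218251, I)), -1)) ≈ Add(4.1907e-6, Mul(1.2803e-6, I))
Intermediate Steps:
Function('n')(N) = Mul(Pow(2, Rational(1, 2)), Pow(N, Rational(1, 2))) (Function('n')(N) = Pow(Mul(2, N), Rational(1, 2)) = Mul(Pow(2, Rational(1, 2)), Pow(N, Rational(1, 2))))
Function('d')(m) = Add(-29, Pow(m, 2), Mul(Pow(2, Rational(1, 2)), Pow(m, Rational(3, 2)))) (Function('d')(m) = Add(Add(Pow(m, 2), Mul(Mul(Pow(2, Rational(1, 2)), Pow(m, Rational(1, 2))), m)), -29) = Add(Add(Pow(m, 2), Mul(Pow(2, Rational(1, 2)), Pow(m, Rational(3, 2)))), -29) = Add(-29, Pow(m, 2), Mul(Pow(2, Rational(1, 2)), Pow(m, Rational(3, 2)))))
Pow(Add(-1096, Mul(401, Function('d')(-24))), -1) = Pow(Add(-1096, Mul(401, Add(-29, Pow(-24, 2), Mul(Pow(2, Rational(1, 2)), Pow(-24, Rational(3, 2)))))), -1) = Pow(Add(-1096, Mul(401, Add(-29, 576, Mul(Pow(2, Rational(1, 2)), Mul(-48, I, Pow(6, Rational(1, 2))))))), -1) = Pow(Add(-1096, Mul(401, Add(-29, 576, Mul(-96, I, Pow(3, Rational(1, 2)))))), -1) = Pow(Add(-1096, Mul(401, Add(547, Mul(-96, I, Pow(3, Rational(1, 2)))))), -1) = Pow(Add(-1096, Add(219347, Mul(-38496, I, Pow(3, Rational(1, 2))))), -1) = Pow(Add(218251, Mul(-38496, I, Pow(3, Rational(1, 2)))), -1)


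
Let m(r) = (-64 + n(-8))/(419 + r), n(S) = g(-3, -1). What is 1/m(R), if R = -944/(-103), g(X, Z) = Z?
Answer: -44101/6695 ≈ -6.5872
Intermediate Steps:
n(S) = -1
R = 944/103 (R = -944*(-1/103) = 944/103 ≈ 9.1651)
m(r) = -65/(419 + r) (m(r) = (-64 - 1)/(419 + r) = -65/(419 + r))
1/m(R) = 1/(-65/(419 + 944/103)) = 1/(-65/44101/103) = 1/(-65*103/44101) = 1/(-6695/44101) = -44101/6695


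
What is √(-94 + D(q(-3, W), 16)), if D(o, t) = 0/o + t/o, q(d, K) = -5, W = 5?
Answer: 9*I*√30/5 ≈ 9.859*I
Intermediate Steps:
D(o, t) = t/o (D(o, t) = 0 + t/o = t/o)
√(-94 + D(q(-3, W), 16)) = √(-94 + 16/(-5)) = √(-94 + 16*(-⅕)) = √(-94 - 16/5) = √(-486/5) = 9*I*√30/5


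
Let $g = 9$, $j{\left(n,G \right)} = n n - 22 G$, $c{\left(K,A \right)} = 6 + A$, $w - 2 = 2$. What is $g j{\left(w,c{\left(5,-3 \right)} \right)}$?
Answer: $-450$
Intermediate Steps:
$w = 4$ ($w = 2 + 2 = 4$)
$j{\left(n,G \right)} = n^{2} - 22 G$
$g j{\left(w,c{\left(5,-3 \right)} \right)} = 9 \left(4^{2} - 22 \left(6 - 3\right)\right) = 9 \left(16 - 66\right) = 9 \left(-50\right) = -450$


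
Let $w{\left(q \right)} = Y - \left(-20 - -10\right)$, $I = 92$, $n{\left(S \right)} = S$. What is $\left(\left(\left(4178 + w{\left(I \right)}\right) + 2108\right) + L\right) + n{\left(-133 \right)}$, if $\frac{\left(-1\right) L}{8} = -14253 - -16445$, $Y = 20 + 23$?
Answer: $-11330$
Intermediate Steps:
$Y = 43$
$w{\left(q \right)} = 53$ ($w{\left(q \right)} = 43 - \left(-20 - -10\right) = 43 - \left(-20 + 10\right) = 43 - -10 = 43 + 10 = 53$)
$L = -17536$ ($L = - 8 \left(-14253 - -16445\right) = - 8 \left(-14253 + 16445\right) = \left(-8\right) 2192 = -17536$)
$\left(\left(\left(4178 + w{\left(I \right)}\right) + 2108\right) + L\right) + n{\left(-133 \right)} = \left(\left(\left(4178 + 53\right) + 2108\right) - 17536\right) - 133 = \left(\left(4231 + 2108\right) - 17536\right) - 133 = \left(6339 - 17536\right) - 133 = -11197 - 133 = -11330$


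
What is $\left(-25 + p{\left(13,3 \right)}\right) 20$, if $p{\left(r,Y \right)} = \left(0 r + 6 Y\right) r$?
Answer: $4180$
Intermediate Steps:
$p{\left(r,Y \right)} = 6 Y r$ ($p{\left(r,Y \right)} = \left(0 + 6 Y\right) r = 6 Y r$)
$\left(-25 + p{\left(13,3 \right)}\right) 20 = \left(-25 + 6 \cdot 3 \cdot 13\right) 20 = \left(-25 + 234\right) 20 = 209 \cdot 20 = 4180$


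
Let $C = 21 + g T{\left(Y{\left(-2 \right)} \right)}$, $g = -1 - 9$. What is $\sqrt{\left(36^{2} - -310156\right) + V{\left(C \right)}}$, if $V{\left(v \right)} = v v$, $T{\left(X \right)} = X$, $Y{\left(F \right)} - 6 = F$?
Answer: $\sqrt{311813} \approx 558.4$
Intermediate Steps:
$Y{\left(F \right)} = 6 + F$
$g = -10$ ($g = -1 - 9 = -10$)
$C = -19$ ($C = 21 - 10 \left(6 - 2\right) = 21 - 40 = -19$)
$V{\left(v \right)} = v^{2}$
$\sqrt{\left(36^{2} - -310156\right) + V{\left(C \right)}} = \sqrt{\left(36^{2} - -310156\right) + \left(-19\right)^{2}} = \sqrt{\left(1296 + 310156\right) + 361} = \sqrt{311452 + 361} = \sqrt{311813}$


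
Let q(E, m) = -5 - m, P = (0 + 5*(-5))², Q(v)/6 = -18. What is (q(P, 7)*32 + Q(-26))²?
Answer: 242064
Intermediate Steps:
Q(v) = -108 (Q(v) = 6*(-18) = -108)
P = 625 (P = (0 - 25)² = (-25)² = 625)
(q(P, 7)*32 + Q(-26))² = ((-5 - 1*7)*32 - 108)² = ((-5 - 7)*32 - 108)² = (-12*32 - 108)² = (-384 - 108)² = (-492)² = 242064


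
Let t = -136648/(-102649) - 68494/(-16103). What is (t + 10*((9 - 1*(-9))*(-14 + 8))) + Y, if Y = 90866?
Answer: 148421614748092/1652956847 ≈ 89792.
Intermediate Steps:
t = 9231283350/1652956847 (t = -136648*(-1/102649) - 68494*(-1/16103) = 136648/102649 + 68494/16103 = 9231283350/1652956847 ≈ 5.5847)
(t + 10*((9 - 1*(-9))*(-14 + 8))) + Y = (9231283350/1652956847 + 10*((9 - 1*(-9))*(-14 + 8))) + 90866 = (9231283350/1652956847 + 10*((9 + 9)*(-6))) + 90866 = (9231283350/1652956847 + 10*(18*(-6))) + 90866 = (9231283350/1652956847 + 10*(-108)) + 90866 = (9231283350/1652956847 - 1080) + 90866 = -1775962111410/1652956847 + 90866 = 148421614748092/1652956847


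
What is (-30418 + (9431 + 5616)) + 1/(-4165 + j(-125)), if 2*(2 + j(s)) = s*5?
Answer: -137708791/8959 ≈ -15371.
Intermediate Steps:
j(s) = -2 + 5*s/2 (j(s) = -2 + (s*5)/2 = -2 + (5*s)/2 = -2 + 5*s/2)
(-30418 + (9431 + 5616)) + 1/(-4165 + j(-125)) = (-30418 + (9431 + 5616)) + 1/(-4165 + (-2 + (5/2)*(-125))) = (-30418 + 15047) + 1/(-4165 + (-2 - 625/2)) = -15371 + 1/(-4165 - 629/2) = -15371 + 1/(-8959/2) = -15371 - 2/8959 = -137708791/8959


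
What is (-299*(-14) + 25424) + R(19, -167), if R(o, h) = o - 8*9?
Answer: 29557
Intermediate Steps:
R(o, h) = -72 + o (R(o, h) = o - 72 = -72 + o)
(-299*(-14) + 25424) + R(19, -167) = (-299*(-14) + 25424) + (-72 + 19) = (4186 + 25424) - 53 = 29610 - 53 = 29557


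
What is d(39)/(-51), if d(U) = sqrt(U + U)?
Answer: -sqrt(78)/51 ≈ -0.17317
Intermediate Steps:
d(U) = sqrt(2)*sqrt(U) (d(U) = sqrt(2*U) = sqrt(2)*sqrt(U))
d(39)/(-51) = (sqrt(2)*sqrt(39))/(-51) = sqrt(78)*(-1/51) = -sqrt(78)/51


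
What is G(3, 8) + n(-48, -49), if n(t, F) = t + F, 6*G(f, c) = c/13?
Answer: -3779/39 ≈ -96.897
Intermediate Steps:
G(f, c) = c/78 (G(f, c) = (c/13)/6 = c/78)
n(t, F) = F + t
G(3, 8) + n(-48, -49) = (1/78)*8 + (-49 - 48) = 4/39 - 97 = -3779/39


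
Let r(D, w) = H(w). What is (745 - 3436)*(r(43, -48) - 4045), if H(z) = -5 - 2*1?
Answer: 10903932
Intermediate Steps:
H(z) = -7 (H(z) = -5 - 2 = -7)
r(D, w) = -7
(745 - 3436)*(r(43, -48) - 4045) = (745 - 3436)*(-7 - 4045) = -2691*(-4052) = 10903932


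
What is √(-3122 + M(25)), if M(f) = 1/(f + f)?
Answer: I*√312198/10 ≈ 55.875*I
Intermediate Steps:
M(f) = 1/(2*f)
√(-3122 + M(25)) = √(-3122 + (½)/25) = √(-3122 + (½)*(1/25)) = √(-3122 + 1/50) = √(-156099/50) = I*√312198/10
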